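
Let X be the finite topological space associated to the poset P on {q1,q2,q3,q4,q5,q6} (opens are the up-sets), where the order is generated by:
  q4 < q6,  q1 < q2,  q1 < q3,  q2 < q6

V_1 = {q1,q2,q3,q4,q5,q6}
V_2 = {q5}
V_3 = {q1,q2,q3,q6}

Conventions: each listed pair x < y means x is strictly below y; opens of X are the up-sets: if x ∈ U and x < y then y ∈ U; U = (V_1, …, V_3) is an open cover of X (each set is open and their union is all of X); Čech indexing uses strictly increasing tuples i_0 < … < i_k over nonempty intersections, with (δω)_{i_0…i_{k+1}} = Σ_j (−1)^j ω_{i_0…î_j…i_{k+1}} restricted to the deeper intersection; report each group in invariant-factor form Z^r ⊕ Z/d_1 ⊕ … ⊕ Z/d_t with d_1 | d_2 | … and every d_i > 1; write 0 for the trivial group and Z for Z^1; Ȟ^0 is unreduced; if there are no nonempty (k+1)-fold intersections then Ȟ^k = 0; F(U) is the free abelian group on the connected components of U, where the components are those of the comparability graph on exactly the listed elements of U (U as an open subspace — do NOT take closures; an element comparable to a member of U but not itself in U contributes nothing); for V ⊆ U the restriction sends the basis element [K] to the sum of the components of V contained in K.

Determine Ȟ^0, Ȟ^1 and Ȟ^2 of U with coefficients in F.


nonempty intersections:
  V12={q5} V13={q1,q2,q3,q6}
components per intersection:
  V1: {q1,q2,q3,q4,q6} {q5}
  V2: {q5}
  V3: {q1,q2,q3,q6}
  V12: {q5}
  V13: {q1,q2,q3,q6}
C dims 4,2; δ0: rk 2, SNF 1^2
Ȟ^0: (4−2)−0=2 ⇒ Z^2
Ȟ^1: (2−0)−2=0 ⇒ 0
Ȟ^2: (0−0)−0=0 ⇒ 0

Ȟ^0 = Z^2, Ȟ^1 = 0 and Ȟ^2 = 0


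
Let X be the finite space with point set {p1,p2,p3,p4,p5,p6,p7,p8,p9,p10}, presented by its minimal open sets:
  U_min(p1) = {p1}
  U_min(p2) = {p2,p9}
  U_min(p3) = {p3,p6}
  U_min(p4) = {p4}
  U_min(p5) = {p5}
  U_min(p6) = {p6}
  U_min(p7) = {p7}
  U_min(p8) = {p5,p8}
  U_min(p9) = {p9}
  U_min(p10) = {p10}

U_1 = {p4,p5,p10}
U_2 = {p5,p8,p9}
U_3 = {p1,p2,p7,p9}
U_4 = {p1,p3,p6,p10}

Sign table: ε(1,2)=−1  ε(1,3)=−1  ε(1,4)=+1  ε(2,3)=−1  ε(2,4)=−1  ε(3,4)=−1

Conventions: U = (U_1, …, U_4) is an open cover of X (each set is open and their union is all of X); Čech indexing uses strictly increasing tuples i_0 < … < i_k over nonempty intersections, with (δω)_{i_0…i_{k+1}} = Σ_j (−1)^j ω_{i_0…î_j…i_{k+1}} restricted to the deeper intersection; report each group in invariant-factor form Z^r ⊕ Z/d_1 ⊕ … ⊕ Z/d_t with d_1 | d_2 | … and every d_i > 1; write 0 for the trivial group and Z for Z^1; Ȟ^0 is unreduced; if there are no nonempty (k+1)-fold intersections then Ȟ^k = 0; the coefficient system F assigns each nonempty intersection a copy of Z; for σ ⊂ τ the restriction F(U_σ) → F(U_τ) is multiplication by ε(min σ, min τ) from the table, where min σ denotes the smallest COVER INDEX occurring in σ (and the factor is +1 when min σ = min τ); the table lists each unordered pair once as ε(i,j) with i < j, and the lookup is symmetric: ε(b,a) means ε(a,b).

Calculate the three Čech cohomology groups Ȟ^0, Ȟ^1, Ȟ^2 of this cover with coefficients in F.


Ȟ^0 ≅ 0, Ȟ^1 ≅ Z/2, Ȟ^2 ≅ 0

nonempty overlaps:
  U12={p5} U14={p10} U23={p9} U34={p1}
C dims 4,4; δ0: rk 4, SNF 1^3·2
degree 0: 4−4−0 = 0 → Ȟ^0 ≅ 0
degree 1: 4−0−4 = 0 plus torsion [2] → Ȟ^1 ≅ Z/2
degree 2: 0−0−0 = 0 → Ȟ^2 ≅ 0


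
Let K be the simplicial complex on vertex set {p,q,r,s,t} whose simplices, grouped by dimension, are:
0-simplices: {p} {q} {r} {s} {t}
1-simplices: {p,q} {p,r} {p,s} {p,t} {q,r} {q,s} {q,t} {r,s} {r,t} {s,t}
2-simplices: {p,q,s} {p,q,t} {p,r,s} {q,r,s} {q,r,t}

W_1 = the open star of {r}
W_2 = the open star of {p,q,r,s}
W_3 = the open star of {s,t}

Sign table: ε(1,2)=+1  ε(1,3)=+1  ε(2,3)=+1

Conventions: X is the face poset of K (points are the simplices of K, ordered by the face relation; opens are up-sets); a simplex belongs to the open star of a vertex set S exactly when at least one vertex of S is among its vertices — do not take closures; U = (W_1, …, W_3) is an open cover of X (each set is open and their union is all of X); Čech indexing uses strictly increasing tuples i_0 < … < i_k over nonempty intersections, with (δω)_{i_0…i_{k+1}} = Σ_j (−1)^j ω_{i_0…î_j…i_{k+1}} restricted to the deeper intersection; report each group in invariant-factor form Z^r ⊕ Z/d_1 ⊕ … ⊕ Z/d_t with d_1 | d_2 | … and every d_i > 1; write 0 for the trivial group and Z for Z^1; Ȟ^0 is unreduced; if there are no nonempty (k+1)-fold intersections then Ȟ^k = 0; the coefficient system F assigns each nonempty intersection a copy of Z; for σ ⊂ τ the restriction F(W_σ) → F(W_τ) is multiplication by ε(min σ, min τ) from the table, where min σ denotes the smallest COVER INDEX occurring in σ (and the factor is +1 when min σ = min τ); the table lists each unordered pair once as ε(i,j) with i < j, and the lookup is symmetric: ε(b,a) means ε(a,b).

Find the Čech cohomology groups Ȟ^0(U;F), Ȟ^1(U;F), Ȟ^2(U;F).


Ȟ^0 ≅ Z, Ȟ^1 ≅ 0 and Ȟ^2 ≅ 0

intersection data:
  W1={{r},{p,r},{q,r},{r,s},{r,t},{p,r,s},{q,r,s},{q,r,t}} W2={{p},{q},{r},{s},{p,q},{p,r},{p,s},{p,t},{q,r},{q,s},{q,t},{r,s},{r,t},{s,t},{p,q,s},{p,q,t},{p,r,s},{q,r,s},{q,r,t}} W3={{s},{t},{p,s},{p,t},{q,s},{q,t},{r,s},{r,t},{s,t},{p,q,s},{p,q,t},{p,r,s},{q,r,s},{q,r,t}}
  W12={{r},{p,r},{q,r},{r,s},{r,t},{p,r,s},{q,r,s},{q,r,t}} W13={{r,s},{r,t},{p,r,s},{q,r,s},{q,r,t}} W23={{s},{p,s},{p,t},{q,s},{q,t},{r,s},{r,t},{s,t},{p,q,s},{p,q,t},{p,r,s},{q,r,s},{q,r,t}}
  W123={{r,s},{r,t},{p,r,s},{q,r,s},{q,r,t}}
C dims 3,3,1; δ0: rk 2, SNF 1^2; δ1: rk 1, SNF 1^1
Ȟ^0 = (3 − 2) − 0 = 1, so Ȟ^0 ≅ Z
Ȟ^1 = (3 − 1) − 2 = 0, so Ȟ^1 ≅ 0
Ȟ^2 = (1 − 0) − 1 = 0, so Ȟ^2 ≅ 0


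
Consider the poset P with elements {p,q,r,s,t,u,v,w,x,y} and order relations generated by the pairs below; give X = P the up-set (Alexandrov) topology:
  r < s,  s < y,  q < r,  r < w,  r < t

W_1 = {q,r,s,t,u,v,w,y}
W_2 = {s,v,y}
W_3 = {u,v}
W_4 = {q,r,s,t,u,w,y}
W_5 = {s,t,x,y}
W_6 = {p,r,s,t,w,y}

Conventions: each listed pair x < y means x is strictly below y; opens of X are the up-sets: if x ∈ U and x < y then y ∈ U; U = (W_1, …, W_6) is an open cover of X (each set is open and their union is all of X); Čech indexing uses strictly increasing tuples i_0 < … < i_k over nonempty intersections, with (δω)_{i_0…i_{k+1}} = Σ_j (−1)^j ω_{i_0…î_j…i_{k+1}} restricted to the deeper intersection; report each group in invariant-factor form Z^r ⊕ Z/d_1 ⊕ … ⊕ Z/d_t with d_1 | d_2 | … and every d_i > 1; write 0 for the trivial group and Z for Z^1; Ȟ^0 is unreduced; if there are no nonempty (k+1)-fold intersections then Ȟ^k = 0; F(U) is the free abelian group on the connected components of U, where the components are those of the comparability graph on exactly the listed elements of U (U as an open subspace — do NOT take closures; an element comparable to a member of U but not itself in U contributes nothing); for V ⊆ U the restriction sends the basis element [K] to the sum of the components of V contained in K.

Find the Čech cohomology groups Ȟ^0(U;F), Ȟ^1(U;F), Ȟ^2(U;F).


Ȟ^0 = Z^5, Ȟ^1 = 0, Ȟ^2 = 0

nonempty intersections:
  W12={s,v,y} W13={u,v} W14={q,r,s,t,u,w,y} W15={s,t,y} W16={r,s,t,w,y} W23={v} W24={s,y} W25={s,y} W26={s,y} W34={u} W45={s,t,y} W46={r,s,t,w,y} W56={s,t,y}
  W123={v} W124={s,y} W125={s,y} W126={s,y} W134={u} W145={s,t,y} W146={r,s,t,w,y} W156={s,t,y} W245={s,y} W246={s,y} W256={s,y} W456={s,t,y}
  W1245={s,y} W1246={s,y} W1256={s,y} W1456={s,t,y} W2456={s,y}
  W12456={s,y}
components per intersection:
  W1: {q,r,s,t,w,y} {u} {v}
  W2: {s,y} {v}
  W3: {u} {v}
  W4: {q,r,s,t,w,y} {u}
  W5: {s,y} {t} {x}
  W6: {p} {r,s,t,w,y}
  W12: {s,y} {v}
  W13: {u} {v}
  W14: {q,r,s,t,w,y} {u}
  W15: {s,y} {t}
  W16: {r,s,t,w,y}
  W23: {v}
  W24: {s,y}
  W25: {s,y}
  W26: {s,y}
  W34: {u}
  W45: {s,y} {t}
  W46: {r,s,t,w,y}
  W56: {s,y} {t}
  W123: {v}
  W124: {s,y}
  W125: {s,y}
  W126: {s,y}
  W134: {u}
  W145: {s,y} {t}
  W146: {r,s,t,w,y}
  W156: {s,y} {t}
  W245: {s,y}
  W246: {s,y}
  W256: {s,y}
  W456: {s,y} {t}
  W1245: {s,y}
  W1246: {s,y}
  W1256: {s,y}
  W1456: {s,y} {t}
  W2456: {s,y}
  W12456: {s,y}
C dims 14,19,15,6; δ0: rk 9, SNF 1^9; δ1: rk 10, SNF 1^10; δ2: rk 5, SNF 1^5
Ȟ^0: (14−9)−0=5 ⇒ Z^5
Ȟ^1: (19−10)−9=0 ⇒ 0
Ȟ^2: (15−5)−10=0 ⇒ 0


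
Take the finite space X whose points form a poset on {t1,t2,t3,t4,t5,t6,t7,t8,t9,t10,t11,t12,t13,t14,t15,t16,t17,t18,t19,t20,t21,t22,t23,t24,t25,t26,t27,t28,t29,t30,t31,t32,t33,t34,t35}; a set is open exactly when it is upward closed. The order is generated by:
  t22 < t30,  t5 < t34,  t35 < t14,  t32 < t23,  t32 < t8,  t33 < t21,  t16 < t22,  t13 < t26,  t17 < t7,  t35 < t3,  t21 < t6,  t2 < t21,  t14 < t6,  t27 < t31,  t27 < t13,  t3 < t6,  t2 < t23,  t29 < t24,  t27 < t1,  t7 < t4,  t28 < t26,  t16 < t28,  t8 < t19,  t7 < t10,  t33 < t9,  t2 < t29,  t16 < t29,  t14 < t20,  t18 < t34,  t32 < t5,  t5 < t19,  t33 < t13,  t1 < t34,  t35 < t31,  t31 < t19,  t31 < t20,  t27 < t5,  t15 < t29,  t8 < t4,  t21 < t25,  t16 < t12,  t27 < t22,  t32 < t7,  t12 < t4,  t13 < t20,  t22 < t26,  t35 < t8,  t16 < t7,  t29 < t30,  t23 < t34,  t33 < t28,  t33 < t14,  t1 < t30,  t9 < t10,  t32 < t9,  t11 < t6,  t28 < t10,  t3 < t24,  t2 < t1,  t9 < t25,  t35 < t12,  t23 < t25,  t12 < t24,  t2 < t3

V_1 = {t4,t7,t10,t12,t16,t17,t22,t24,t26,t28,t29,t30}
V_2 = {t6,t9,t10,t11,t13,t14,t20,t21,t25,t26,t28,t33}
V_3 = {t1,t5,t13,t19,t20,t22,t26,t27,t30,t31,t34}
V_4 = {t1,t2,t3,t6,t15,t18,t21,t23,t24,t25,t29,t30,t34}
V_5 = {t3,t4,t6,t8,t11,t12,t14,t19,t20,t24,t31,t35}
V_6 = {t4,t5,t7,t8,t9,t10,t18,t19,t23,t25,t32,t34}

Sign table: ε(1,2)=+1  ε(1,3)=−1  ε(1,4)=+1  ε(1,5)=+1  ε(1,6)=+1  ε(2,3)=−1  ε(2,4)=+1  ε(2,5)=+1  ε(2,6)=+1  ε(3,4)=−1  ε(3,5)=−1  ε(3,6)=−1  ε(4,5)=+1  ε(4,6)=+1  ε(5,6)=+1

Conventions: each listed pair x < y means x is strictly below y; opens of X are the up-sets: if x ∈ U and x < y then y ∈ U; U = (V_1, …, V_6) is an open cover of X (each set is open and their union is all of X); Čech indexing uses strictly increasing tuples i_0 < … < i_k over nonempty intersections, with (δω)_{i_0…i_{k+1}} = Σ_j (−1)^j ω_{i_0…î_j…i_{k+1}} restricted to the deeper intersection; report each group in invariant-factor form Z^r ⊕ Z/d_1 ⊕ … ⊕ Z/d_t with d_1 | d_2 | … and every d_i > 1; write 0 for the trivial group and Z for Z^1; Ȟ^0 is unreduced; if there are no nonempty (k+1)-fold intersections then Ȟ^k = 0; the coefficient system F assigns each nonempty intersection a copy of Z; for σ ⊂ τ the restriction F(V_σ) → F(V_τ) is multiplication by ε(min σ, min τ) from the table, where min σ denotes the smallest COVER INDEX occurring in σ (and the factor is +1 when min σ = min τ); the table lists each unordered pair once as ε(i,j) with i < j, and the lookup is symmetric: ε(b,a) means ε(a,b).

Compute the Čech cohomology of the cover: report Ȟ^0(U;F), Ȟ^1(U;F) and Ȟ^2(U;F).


intersection data:
  V12={t10,t26,t28} V13={t22,t26,t30} V14={t24,t29,t30} V15={t4,t12,t24} V16={t4,t7,t10} V23={t13,t20,t26} V24={t6,t21,t25} V25={t6,t11,t14,t20} V26={t9,t10,t25} V34={t1,t30,t34} V35={t19,t20,t31} V36={t5,t19,t34} V45={t3,t6,t24} V46={t18,t23,t25,t34} V56={t4,t8,t19}
  V123={t26} V126={t10} V134={t30} V145={t24} V156={t4} V235={t20} V245={t6} V246={t25} V346={t34} V356={t19}
C dims 6,15,10; δ0: rk 5, SNF 1^5; δ1: rk 10, SNF 1^9·2
Ȟ^0 = (6 − 5) − 0 = 1, so Ȟ^0 ≅ Z
Ȟ^1 = (15 − 10) − 5 = 0, so Ȟ^1 ≅ 0
Ȟ^2 = (10 − 0) − 10 = 0 plus torsion [2], so Ȟ^2 ≅ Z/2

Ȟ^0(U;F) ≅ Z; Ȟ^1(U;F) ≅ 0; Ȟ^2(U;F) ≅ Z/2


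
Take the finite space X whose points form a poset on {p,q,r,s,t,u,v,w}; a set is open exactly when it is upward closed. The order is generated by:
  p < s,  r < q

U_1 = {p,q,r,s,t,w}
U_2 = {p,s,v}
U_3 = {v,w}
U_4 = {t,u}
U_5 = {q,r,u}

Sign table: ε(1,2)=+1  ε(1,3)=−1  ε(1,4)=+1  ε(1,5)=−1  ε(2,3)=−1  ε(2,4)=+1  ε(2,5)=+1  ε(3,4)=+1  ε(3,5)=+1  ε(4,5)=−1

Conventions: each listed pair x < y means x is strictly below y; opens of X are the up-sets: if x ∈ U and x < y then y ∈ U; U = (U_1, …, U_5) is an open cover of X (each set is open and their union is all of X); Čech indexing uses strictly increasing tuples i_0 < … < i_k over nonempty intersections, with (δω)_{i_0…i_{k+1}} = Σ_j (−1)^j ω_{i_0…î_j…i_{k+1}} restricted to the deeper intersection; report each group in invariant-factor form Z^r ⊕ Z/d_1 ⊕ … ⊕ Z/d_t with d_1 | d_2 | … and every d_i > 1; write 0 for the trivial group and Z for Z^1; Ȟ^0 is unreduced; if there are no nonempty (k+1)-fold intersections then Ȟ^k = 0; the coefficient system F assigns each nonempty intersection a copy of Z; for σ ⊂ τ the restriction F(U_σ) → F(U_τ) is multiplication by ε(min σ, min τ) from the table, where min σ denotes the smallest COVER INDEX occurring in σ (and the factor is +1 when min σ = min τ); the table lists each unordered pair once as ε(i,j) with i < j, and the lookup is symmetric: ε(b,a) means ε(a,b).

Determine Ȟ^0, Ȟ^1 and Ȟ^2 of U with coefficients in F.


nerve of the cover:
  U12={p,s} U13={w} U14={t} U15={q,r} U23={v} U45={u}
C dims 5,6; δ0: rk 4, SNF 1^4
Ȟ^0 = (5 − 4) − 0 = 1, so Ȟ^0 ≅ Z
Ȟ^1 = (6 − 0) − 4 = 2, so Ȟ^1 ≅ Z^2
Ȟ^2 = (0 − 0) − 0 = 0, so Ȟ^2 ≅ 0

Ȟ^0 ≅ Z; Ȟ^1 ≅ Z^2; Ȟ^2 ≅ 0


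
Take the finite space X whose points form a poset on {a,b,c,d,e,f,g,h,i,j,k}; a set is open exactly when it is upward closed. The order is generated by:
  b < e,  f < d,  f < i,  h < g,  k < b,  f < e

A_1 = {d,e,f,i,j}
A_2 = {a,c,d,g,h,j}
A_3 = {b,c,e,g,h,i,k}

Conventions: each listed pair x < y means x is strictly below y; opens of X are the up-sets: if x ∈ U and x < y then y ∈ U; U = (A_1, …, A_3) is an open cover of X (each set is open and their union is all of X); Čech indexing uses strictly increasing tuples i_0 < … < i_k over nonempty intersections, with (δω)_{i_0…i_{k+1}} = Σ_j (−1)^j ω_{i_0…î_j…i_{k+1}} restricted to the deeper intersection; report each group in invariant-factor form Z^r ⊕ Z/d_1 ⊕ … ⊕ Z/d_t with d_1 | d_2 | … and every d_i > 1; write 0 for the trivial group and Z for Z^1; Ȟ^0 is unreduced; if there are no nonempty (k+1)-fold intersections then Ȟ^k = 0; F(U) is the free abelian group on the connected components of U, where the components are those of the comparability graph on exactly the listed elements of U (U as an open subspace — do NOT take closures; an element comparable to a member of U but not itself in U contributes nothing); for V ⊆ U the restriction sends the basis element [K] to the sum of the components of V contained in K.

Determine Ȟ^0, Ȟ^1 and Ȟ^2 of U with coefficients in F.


nerve of the cover:
  A12={d,j} A13={e,i} A23={c,g,h}
components per intersection:
  A1: {d,e,f,i} {j}
  A2: {a} {c} {d} {g,h} {j}
  A3: {b,e,k} {c} {g,h} {i}
  A12: {d} {j}
  A13: {e} {i}
  A23: {c} {g,h}
C dims 11,6; δ0: rk 6, SNF 1^6
Ȟ^0 = (11 − 6) − 0 = 5, so Ȟ^0 ≅ Z^5
Ȟ^1 = (6 − 0) − 6 = 0, so Ȟ^1 ≅ 0
Ȟ^2 = (0 − 0) − 0 = 0, so Ȟ^2 ≅ 0

Ȟ^0 = Z^5,  Ȟ^1 = 0,  Ȟ^2 = 0


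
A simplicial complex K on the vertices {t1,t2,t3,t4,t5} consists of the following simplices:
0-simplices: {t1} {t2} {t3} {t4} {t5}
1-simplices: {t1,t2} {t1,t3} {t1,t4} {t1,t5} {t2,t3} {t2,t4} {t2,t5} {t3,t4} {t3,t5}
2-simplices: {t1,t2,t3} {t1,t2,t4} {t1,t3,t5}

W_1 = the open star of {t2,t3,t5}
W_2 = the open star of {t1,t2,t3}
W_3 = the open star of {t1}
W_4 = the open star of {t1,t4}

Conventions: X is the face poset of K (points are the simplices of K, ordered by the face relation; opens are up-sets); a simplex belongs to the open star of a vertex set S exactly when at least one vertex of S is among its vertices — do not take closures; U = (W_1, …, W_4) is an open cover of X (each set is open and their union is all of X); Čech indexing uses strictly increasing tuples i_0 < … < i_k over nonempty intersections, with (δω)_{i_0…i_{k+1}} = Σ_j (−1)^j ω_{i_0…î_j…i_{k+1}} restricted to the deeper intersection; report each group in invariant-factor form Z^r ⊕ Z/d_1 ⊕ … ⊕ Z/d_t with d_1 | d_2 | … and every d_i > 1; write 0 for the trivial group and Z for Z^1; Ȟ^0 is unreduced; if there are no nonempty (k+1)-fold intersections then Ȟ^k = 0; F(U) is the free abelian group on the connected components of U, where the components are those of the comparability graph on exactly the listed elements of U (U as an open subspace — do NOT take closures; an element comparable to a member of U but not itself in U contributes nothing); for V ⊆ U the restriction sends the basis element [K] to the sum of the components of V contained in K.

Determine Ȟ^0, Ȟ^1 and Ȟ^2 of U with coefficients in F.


Ȟ^0 ≅ Z,  Ȟ^1 ≅ Z,  Ȟ^2 ≅ 0

intersection data:
  W1={{t2},{t3},{t5},{t1,t2},{t1,t3},{t1,t5},{t2,t3},{t2,t4},{t2,t5},{t3,t4},{t3,t5},{t1,t2,t3},{t1,t2,t4},{t1,t3,t5}} W2={{t1},{t2},{t3},{t1,t2},{t1,t3},{t1,t4},{t1,t5},{t2,t3},{t2,t4},{t2,t5},{t3,t4},{t3,t5},{t1,t2,t3},{t1,t2,t4},{t1,t3,t5}} W3={{t1},{t1,t2},{t1,t3},{t1,t4},{t1,t5},{t1,t2,t3},{t1,t2,t4},{t1,t3,t5}} W4={{t1},{t4},{t1,t2},{t1,t3},{t1,t4},{t1,t5},{t2,t4},{t3,t4},{t1,t2,t3},{t1,t2,t4},{t1,t3,t5}}
  W12={{t2},{t3},{t1,t2},{t1,t3},{t1,t5},{t2,t3},{t2,t4},{t2,t5},{t3,t4},{t3,t5},{t1,t2,t3},{t1,t2,t4},{t1,t3,t5}} W13={{t1,t2},{t1,t3},{t1,t5},{t1,t2,t3},{t1,t2,t4},{t1,t3,t5}} W14={{t1,t2},{t1,t3},{t1,t5},{t2,t4},{t3,t4},{t1,t2,t3},{t1,t2,t4},{t1,t3,t5}} W23={{t1},{t1,t2},{t1,t3},{t1,t4},{t1,t5},{t1,t2,t3},{t1,t2,t4},{t1,t3,t5}} W24={{t1},{t1,t2},{t1,t3},{t1,t4},{t1,t5},{t2,t4},{t3,t4},{t1,t2,t3},{t1,t2,t4},{t1,t3,t5}} W34={{t1},{t1,t2},{t1,t3},{t1,t4},{t1,t5},{t1,t2,t3},{t1,t2,t4},{t1,t3,t5}}
  W123={{t1,t2},{t1,t3},{t1,t5},{t1,t2,t3},{t1,t2,t4},{t1,t3,t5}} W124={{t1,t2},{t1,t3},{t1,t5},{t2,t4},{t3,t4},{t1,t2,t3},{t1,t2,t4},{t1,t3,t5}} W134={{t1,t2},{t1,t3},{t1,t5},{t1,t2,t3},{t1,t2,t4},{t1,t3,t5}} W234={{t1},{t1,t2},{t1,t3},{t1,t4},{t1,t5},{t1,t2,t3},{t1,t2,t4},{t1,t3,t5}}
  W1234={{t1,t2},{t1,t3},{t1,t5},{t1,t2,t3},{t1,t2,t4},{t1,t3,t5}}
components per intersection:
  W1: {{t2},{t3},{t5},{t1,t2},{t1,t3},{t1,t5},{t2,t3},{t2,t4},{t2,t5},{t3,t4},{t3,t5},{t1,t2,t3},{t1,t2,t4},{t1,t3,t5}}
  W2: {{t1},{t2},{t3},{t1,t2},{t1,t3},{t1,t4},{t1,t5},{t2,t3},{t2,t4},{t2,t5},{t3,t4},{t3,t5},{t1,t2,t3},{t1,t2,t4},{t1,t3,t5}}
  W3: {{t1},{t1,t2},{t1,t3},{t1,t4},{t1,t5},{t1,t2,t3},{t1,t2,t4},{t1,t3,t5}}
  W4: {{t1},{t4},{t1,t2},{t1,t3},{t1,t4},{t1,t5},{t2,t4},{t3,t4},{t1,t2,t3},{t1,t2,t4},{t1,t3,t5}}
  W12: {{t2},{t3},{t1,t2},{t1,t3},{t1,t5},{t2,t3},{t2,t4},{t2,t5},{t3,t4},{t3,t5},{t1,t2,t3},{t1,t2,t4},{t1,t3,t5}}
  W13: {{t1,t2},{t1,t3},{t1,t5},{t1,t2,t3},{t1,t2,t4},{t1,t3,t5}}
  W14: {{t1,t2},{t1,t3},{t1,t5},{t2,t4},{t1,t2,t3},{t1,t2,t4},{t1,t3,t5}} {{t3,t4}}
  W23: {{t1},{t1,t2},{t1,t3},{t1,t4},{t1,t5},{t1,t2,t3},{t1,t2,t4},{t1,t3,t5}}
  W24: {{t1},{t1,t2},{t1,t3},{t1,t4},{t1,t5},{t2,t4},{t1,t2,t3},{t1,t2,t4},{t1,t3,t5}} {{t3,t4}}
  W34: {{t1},{t1,t2},{t1,t3},{t1,t4},{t1,t5},{t1,t2,t3},{t1,t2,t4},{t1,t3,t5}}
  W123: {{t1,t2},{t1,t3},{t1,t5},{t1,t2,t3},{t1,t2,t4},{t1,t3,t5}}
  W124: {{t1,t2},{t1,t3},{t1,t5},{t2,t4},{t1,t2,t3},{t1,t2,t4},{t1,t3,t5}} {{t3,t4}}
  W134: {{t1,t2},{t1,t3},{t1,t5},{t1,t2,t3},{t1,t2,t4},{t1,t3,t5}}
  W234: {{t1},{t1,t2},{t1,t3},{t1,t4},{t1,t5},{t1,t2,t3},{t1,t2,t4},{t1,t3,t5}}
  W1234: {{t1,t2},{t1,t3},{t1,t5},{t1,t2,t3},{t1,t2,t4},{t1,t3,t5}}
C dims 4,8,5,1; δ0: rk 3, SNF 1^3; δ1: rk 4, SNF 1^4; δ2: rk 1, SNF 1^1
Ȟ^0 = (4 − 3) − 0 = 1, so Ȟ^0 ≅ Z
Ȟ^1 = (8 − 4) − 3 = 1, so Ȟ^1 ≅ Z
Ȟ^2 = (5 − 1) − 4 = 0, so Ȟ^2 ≅ 0


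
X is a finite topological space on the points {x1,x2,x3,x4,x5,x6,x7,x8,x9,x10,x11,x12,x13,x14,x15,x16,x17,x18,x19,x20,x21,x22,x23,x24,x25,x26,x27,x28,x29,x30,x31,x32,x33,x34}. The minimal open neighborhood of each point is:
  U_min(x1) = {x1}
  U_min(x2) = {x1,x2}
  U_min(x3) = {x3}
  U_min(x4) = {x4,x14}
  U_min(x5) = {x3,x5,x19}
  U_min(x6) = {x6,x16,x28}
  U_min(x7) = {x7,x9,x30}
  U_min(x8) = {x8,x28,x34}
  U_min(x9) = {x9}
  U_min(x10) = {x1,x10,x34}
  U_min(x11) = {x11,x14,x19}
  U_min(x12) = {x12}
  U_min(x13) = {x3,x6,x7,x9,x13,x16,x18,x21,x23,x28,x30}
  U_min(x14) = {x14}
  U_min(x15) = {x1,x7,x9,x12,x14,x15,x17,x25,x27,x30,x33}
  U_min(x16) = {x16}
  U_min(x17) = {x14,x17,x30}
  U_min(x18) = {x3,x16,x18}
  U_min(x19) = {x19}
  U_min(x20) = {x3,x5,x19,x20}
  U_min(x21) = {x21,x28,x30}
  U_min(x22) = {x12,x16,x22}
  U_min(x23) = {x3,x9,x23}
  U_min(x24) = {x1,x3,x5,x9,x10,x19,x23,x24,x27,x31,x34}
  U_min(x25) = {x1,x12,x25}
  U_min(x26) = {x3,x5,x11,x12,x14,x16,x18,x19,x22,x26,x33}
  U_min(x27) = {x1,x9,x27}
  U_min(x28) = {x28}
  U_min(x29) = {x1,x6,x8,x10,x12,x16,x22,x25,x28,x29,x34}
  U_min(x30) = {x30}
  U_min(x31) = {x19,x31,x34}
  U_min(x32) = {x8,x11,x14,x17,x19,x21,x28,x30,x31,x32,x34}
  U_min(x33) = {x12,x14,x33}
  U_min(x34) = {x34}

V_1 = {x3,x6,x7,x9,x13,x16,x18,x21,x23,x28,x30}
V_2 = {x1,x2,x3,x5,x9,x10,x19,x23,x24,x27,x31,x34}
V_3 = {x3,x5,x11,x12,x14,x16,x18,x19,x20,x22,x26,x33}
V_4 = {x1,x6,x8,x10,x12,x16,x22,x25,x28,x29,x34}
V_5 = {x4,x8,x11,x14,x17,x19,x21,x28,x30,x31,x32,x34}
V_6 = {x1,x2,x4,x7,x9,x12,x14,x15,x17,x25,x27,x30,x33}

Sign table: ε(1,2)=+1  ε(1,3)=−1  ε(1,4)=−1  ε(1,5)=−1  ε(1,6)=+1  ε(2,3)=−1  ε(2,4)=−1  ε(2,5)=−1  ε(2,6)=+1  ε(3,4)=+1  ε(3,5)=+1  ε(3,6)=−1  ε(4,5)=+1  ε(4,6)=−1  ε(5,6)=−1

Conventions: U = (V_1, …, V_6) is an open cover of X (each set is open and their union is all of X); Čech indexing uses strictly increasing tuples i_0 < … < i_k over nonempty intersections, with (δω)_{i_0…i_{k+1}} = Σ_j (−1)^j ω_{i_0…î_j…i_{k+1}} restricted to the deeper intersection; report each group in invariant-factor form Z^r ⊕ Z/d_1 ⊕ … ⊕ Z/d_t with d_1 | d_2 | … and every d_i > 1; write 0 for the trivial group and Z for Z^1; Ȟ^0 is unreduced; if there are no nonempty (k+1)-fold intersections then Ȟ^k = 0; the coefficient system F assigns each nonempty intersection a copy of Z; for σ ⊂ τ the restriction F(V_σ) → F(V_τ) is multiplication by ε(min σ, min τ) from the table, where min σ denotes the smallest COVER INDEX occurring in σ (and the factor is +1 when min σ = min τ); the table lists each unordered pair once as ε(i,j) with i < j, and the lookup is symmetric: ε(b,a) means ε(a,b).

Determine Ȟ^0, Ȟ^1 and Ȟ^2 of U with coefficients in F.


Ȟ^0 = Z,  Ȟ^1 = 0,  Ȟ^2 = Z/2

intersection data:
  V12={x3,x9,x23} V13={x3,x16,x18} V14={x6,x16,x28} V15={x21,x28,x30} V16={x7,x9,x30} V23={x3,x5,x19} V24={x1,x10,x34} V25={x19,x31,x34} V26={x1,x2,x9,x27} V34={x12,x16,x22} V35={x11,x14,x19} V36={x12,x14,x33} V45={x8,x28,x34} V46={x1,x12,x25} V56={x4,x14,x17,x30}
  V123={x3} V126={x9} V134={x16} V145={x28} V156={x30} V235={x19} V245={x34} V246={x1} V346={x12} V356={x14}
C dims 6,15,10; δ0: rk 5, SNF 1^5; δ1: rk 10, SNF 1^9·2
Ȟ^0 = (6 − 5) − 0 = 1, so Ȟ^0 ≅ Z
Ȟ^1 = (15 − 10) − 5 = 0, so Ȟ^1 ≅ 0
Ȟ^2 = (10 − 0) − 10 = 0 plus torsion [2], so Ȟ^2 ≅ Z/2


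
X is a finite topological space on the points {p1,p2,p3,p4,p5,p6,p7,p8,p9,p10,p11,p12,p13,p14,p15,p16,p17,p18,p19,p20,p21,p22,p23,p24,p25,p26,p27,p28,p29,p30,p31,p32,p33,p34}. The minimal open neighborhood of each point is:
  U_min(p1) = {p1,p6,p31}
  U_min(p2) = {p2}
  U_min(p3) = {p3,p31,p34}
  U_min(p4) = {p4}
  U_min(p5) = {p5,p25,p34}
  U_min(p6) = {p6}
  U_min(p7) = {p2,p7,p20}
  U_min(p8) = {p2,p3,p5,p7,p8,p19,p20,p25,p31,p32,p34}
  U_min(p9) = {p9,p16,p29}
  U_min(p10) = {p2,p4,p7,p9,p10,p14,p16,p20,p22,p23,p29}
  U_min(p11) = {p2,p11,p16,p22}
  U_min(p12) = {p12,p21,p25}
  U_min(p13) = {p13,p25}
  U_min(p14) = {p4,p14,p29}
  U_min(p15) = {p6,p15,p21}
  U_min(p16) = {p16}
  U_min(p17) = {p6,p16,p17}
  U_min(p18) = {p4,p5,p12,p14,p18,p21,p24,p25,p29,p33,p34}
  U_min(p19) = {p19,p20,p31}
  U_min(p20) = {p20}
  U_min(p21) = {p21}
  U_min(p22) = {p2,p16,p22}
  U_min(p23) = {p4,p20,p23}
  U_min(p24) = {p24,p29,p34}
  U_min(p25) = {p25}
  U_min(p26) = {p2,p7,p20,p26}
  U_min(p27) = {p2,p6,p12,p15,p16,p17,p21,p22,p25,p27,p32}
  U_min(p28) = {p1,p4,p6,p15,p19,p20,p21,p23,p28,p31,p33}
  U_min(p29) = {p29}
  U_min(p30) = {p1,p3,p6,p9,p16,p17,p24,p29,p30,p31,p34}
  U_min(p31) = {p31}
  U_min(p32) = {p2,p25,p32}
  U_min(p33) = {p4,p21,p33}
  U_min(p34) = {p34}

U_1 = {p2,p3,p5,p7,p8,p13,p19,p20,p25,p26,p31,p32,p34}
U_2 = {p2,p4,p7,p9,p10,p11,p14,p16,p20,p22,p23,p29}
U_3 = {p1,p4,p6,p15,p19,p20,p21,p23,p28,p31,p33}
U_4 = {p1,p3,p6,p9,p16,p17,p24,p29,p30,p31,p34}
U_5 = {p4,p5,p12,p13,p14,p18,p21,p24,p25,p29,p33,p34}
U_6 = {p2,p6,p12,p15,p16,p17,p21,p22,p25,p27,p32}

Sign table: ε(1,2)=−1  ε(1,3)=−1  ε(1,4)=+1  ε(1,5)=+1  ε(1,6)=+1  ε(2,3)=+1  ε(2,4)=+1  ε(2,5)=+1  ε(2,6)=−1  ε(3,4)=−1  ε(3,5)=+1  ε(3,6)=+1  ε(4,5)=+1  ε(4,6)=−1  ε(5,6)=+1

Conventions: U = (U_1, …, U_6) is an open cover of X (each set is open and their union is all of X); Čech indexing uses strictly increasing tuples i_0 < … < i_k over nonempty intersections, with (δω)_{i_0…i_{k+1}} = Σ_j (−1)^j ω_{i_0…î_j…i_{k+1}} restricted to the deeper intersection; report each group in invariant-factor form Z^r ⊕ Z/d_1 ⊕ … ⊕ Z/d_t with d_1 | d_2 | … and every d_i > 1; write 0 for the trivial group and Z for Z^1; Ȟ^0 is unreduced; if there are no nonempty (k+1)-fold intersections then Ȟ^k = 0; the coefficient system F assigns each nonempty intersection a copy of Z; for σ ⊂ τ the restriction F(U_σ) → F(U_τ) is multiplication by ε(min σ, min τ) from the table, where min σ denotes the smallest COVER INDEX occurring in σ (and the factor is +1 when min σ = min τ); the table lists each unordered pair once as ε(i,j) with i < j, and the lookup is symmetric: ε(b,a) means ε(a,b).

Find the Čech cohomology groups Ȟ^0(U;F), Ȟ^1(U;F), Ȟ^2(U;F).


Ȟ^0 = 0, Ȟ^1 = Z/2, Ȟ^2 = Z

nonempty intersections:
  U12={p2,p7,p20} U13={p19,p20,p31} U14={p3,p31,p34} U15={p5,p13,p25,p34} U16={p2,p25,p32} U23={p4,p20,p23} U24={p9,p16,p29} U25={p4,p14,p29} U26={p2,p16,p22} U34={p1,p6,p31} U35={p4,p21,p33} U36={p6,p15,p21} U45={p24,p29,p34} U46={p6,p16,p17} U56={p12,p21,p25}
  U123={p20} U126={p2} U134={p31} U145={p34} U156={p25} U235={p4} U245={p29} U246={p16} U346={p6} U356={p21}
C dims 6,15,10; δ0: rk 6, SNF 1^5·2; δ1: rk 9, SNF 1^9
Ȟ^0: (6−6)−0=0 ⇒ 0
Ȟ^1: (15−9)−6=0 plus torsion [2] ⇒ Z/2
Ȟ^2: (10−0)−9=1 ⇒ Z


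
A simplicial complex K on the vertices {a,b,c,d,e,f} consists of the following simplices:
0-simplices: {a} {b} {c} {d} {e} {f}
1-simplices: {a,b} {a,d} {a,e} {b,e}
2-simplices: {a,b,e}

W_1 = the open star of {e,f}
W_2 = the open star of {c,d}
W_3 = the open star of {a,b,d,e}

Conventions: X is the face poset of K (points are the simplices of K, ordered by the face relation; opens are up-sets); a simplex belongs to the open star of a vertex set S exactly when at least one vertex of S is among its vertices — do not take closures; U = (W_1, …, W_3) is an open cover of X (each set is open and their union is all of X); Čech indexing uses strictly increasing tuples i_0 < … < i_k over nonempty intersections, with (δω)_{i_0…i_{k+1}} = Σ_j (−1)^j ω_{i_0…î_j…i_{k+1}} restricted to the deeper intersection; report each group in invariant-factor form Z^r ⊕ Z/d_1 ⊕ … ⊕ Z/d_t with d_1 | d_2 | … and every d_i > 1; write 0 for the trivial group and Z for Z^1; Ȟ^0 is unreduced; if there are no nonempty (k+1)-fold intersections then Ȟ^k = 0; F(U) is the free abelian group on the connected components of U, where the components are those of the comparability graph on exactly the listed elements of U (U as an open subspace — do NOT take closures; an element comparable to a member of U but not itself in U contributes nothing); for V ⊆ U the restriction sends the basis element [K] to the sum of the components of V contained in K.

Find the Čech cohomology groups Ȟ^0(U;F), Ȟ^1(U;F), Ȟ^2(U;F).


Ȟ^0 = Z^3,  Ȟ^1 = 0,  Ȟ^2 = 0

nerve simplices:
  W1={{e},{f},{a,e},{b,e},{a,b,e}} W2={{c},{d},{a,d}} W3={{a},{b},{d},{e},{a,b},{a,d},{a,e},{b,e},{a,b,e}}
  W13={{e},{a,e},{b,e},{a,b,e}} W23={{d},{a,d}}
components per intersection:
  W1: {{e},{a,e},{b,e},{a,b,e}} {{f}}
  W2: {{c}} {{d},{a,d}}
  W3: {{a},{b},{d},{e},{a,b},{a,d},{a,e},{b,e},{a,b,e}}
  W13: {{e},{a,e},{b,e},{a,b,e}}
  W23: {{d},{a,d}}
C dims 5,2; δ0: rk 2, SNF 1^2
degree 0: 5−2−0 = 3 → Ȟ^0 ≅ Z^3
degree 1: 2−0−2 = 0 → Ȟ^1 ≅ 0
degree 2: 0−0−0 = 0 → Ȟ^2 ≅ 0


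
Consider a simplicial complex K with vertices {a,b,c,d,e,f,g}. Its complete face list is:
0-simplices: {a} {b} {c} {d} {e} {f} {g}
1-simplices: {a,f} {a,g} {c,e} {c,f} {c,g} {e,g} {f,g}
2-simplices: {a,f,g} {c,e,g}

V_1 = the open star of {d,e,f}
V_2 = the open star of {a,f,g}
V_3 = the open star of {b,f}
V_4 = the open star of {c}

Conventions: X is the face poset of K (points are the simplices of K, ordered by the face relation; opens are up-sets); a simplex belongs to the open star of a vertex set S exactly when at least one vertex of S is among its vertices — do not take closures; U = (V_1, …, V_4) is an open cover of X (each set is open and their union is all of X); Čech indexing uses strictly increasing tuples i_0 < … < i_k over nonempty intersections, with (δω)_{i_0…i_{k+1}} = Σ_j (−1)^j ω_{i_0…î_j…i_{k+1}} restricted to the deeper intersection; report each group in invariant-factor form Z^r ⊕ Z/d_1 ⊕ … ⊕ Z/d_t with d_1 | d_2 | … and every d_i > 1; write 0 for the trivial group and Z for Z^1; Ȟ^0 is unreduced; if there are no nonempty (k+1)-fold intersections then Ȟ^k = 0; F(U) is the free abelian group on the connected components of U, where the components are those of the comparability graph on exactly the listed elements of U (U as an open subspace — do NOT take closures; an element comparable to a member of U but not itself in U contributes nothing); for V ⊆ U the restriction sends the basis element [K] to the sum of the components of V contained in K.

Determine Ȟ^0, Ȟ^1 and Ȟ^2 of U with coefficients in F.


nonempty intersections:
  V1={{d},{e},{f},{a,f},{c,e},{c,f},{e,g},{f,g},{a,f,g},{c,e,g}} V2={{a},{f},{g},{a,f},{a,g},{c,f},{c,g},{e,g},{f,g},{a,f,g},{c,e,g}} V3={{b},{f},{a,f},{c,f},{f,g},{a,f,g}} V4={{c},{c,e},{c,f},{c,g},{c,e,g}}
  V12={{f},{a,f},{c,f},{e,g},{f,g},{a,f,g},{c,e,g}} V13={{f},{a,f},{c,f},{f,g},{a,f,g}} V14={{c,e},{c,f},{c,e,g}} V23={{f},{a,f},{c,f},{f,g},{a,f,g}} V24={{c,f},{c,g},{c,e,g}} V34={{c,f}}
  V123={{f},{a,f},{c,f},{f,g},{a,f,g}} V124={{c,f},{c,e,g}} V134={{c,f}} V234={{c,f}}
  V1234={{c,f}}
components per intersection:
  V1: {{d}} {{e},{c,e},{e,g},{c,e,g}} {{f},{a,f},{c,f},{f,g},{a,f,g}}
  V2: {{a},{f},{g},{a,f},{a,g},{c,f},{c,g},{e,g},{f,g},{a,f,g},{c,e,g}}
  V3: {{b}} {{f},{a,f},{c,f},{f,g},{a,f,g}}
  V4: {{c},{c,e},{c,f},{c,g},{c,e,g}}
  V12: {{f},{a,f},{c,f},{f,g},{a,f,g}} {{e,g},{c,e,g}}
  V13: {{f},{a,f},{c,f},{f,g},{a,f,g}}
  V14: {{c,e},{c,e,g}} {{c,f}}
  V23: {{f},{a,f},{c,f},{f,g},{a,f,g}}
  V24: {{c,f}} {{c,g},{c,e,g}}
  V34: {{c,f}}
  V123: {{f},{a,f},{c,f},{f,g},{a,f,g}}
  V124: {{c,f}} {{c,e,g}}
  V134: {{c,f}}
  V234: {{c,f}}
  V1234: {{c,f}}
C dims 7,9,5,1; δ0: rk 4, SNF 1^4; δ1: rk 4, SNF 1^4; δ2: rk 1, SNF 1^1
Ȟ^0: (7−4)−0=3 ⇒ Z^3
Ȟ^1: (9−4)−4=1 ⇒ Z
Ȟ^2: (5−1)−4=0 ⇒ 0

Ȟ^0(U;F) ≅ Z^3,  Ȟ^1(U;F) ≅ Z,  Ȟ^2(U;F) ≅ 0


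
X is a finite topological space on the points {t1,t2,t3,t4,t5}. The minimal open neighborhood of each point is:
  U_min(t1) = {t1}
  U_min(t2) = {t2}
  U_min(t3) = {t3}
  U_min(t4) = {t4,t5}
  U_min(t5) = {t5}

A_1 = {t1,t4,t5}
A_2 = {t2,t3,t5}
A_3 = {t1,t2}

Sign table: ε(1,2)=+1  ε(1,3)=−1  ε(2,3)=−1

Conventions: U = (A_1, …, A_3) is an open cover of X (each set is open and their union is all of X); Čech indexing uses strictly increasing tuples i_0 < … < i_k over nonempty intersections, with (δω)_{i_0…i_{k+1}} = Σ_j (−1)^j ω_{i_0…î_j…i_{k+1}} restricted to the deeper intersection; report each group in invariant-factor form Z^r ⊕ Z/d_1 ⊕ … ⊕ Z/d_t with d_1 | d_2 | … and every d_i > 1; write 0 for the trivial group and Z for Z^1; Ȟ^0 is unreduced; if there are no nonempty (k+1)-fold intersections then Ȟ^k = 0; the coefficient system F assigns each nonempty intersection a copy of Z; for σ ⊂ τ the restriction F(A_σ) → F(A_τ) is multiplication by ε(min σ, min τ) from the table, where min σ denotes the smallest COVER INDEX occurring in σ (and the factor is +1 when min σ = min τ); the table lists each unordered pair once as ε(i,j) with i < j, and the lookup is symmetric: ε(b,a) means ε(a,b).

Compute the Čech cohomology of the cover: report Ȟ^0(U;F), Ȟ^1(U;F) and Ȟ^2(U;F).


Ȟ^0 = Z, Ȟ^1 = Z, Ȟ^2 = 0

nonempty intersections:
  A12={t5} A13={t1} A23={t2}
C dims 3,3; δ0: rk 2, SNF 1^2
Ȟ^0: (3−2)−0=1 ⇒ Z
Ȟ^1: (3−0)−2=1 ⇒ Z
Ȟ^2: (0−0)−0=0 ⇒ 0


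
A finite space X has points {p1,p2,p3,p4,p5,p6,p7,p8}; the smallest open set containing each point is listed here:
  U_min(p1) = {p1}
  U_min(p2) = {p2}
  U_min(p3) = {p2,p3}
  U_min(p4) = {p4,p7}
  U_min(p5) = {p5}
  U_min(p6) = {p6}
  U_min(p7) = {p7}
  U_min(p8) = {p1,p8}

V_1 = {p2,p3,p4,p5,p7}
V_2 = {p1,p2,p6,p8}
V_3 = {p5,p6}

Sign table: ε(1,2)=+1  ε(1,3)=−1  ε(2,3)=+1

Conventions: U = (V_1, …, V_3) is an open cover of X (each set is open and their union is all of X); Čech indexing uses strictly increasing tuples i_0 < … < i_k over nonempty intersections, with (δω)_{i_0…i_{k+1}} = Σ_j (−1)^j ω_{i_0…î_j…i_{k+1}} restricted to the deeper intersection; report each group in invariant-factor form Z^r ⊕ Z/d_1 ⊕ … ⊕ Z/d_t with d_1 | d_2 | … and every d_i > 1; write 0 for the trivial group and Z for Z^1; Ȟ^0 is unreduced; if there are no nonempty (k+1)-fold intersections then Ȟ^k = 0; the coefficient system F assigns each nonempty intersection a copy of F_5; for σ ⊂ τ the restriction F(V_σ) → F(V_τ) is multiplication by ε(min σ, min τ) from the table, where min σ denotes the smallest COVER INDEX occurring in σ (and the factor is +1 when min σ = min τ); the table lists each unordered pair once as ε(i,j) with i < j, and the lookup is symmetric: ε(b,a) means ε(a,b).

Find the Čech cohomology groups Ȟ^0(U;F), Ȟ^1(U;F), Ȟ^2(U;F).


Ȟ^0 ≅ 0, Ȟ^1 ≅ 0, Ȟ^2 ≅ 0

intersection data:
  V12={p2} V13={p5} V23={p6}
C dims 3,3; δ0: rk_F5 3
Ȟ^0 = (3 − 3) − 0 = 0, so Ȟ^0 ≅ 0
Ȟ^1 = (3 − 0) − 3 = 0, so Ȟ^1 ≅ 0
Ȟ^2 = (0 − 0) − 0 = 0, so Ȟ^2 ≅ 0


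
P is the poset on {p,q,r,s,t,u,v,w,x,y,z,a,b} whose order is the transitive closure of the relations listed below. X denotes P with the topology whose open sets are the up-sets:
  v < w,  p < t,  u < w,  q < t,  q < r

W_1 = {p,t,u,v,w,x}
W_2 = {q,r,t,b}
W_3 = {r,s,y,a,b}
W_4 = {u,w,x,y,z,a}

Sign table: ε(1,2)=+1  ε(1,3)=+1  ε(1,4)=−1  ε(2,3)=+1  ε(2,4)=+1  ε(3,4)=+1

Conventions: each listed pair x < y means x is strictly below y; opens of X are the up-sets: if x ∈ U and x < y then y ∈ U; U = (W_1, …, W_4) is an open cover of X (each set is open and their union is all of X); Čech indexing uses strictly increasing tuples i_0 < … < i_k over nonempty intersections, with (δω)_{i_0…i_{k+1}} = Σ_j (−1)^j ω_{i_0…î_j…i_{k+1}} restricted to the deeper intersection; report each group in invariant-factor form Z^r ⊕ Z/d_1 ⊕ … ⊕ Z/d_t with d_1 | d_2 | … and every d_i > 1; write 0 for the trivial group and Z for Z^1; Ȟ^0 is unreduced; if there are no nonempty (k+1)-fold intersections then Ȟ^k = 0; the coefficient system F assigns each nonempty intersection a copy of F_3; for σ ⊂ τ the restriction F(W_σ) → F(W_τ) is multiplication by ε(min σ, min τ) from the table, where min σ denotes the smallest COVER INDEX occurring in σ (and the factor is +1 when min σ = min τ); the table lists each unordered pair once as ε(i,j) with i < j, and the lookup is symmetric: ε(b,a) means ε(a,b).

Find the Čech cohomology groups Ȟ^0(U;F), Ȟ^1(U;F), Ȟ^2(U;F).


nonempty intersections:
  W12={t} W14={u,w,x} W23={r,b} W34={y,a}
C dims 4,4; δ0: rk_F3 4
Ȟ^0: (4−4)−0=0 ⇒ 0
Ȟ^1: (4−0)−4=0 ⇒ 0
Ȟ^2: (0−0)−0=0 ⇒ 0

Ȟ^0 = 0,  Ȟ^1 = 0,  Ȟ^2 = 0


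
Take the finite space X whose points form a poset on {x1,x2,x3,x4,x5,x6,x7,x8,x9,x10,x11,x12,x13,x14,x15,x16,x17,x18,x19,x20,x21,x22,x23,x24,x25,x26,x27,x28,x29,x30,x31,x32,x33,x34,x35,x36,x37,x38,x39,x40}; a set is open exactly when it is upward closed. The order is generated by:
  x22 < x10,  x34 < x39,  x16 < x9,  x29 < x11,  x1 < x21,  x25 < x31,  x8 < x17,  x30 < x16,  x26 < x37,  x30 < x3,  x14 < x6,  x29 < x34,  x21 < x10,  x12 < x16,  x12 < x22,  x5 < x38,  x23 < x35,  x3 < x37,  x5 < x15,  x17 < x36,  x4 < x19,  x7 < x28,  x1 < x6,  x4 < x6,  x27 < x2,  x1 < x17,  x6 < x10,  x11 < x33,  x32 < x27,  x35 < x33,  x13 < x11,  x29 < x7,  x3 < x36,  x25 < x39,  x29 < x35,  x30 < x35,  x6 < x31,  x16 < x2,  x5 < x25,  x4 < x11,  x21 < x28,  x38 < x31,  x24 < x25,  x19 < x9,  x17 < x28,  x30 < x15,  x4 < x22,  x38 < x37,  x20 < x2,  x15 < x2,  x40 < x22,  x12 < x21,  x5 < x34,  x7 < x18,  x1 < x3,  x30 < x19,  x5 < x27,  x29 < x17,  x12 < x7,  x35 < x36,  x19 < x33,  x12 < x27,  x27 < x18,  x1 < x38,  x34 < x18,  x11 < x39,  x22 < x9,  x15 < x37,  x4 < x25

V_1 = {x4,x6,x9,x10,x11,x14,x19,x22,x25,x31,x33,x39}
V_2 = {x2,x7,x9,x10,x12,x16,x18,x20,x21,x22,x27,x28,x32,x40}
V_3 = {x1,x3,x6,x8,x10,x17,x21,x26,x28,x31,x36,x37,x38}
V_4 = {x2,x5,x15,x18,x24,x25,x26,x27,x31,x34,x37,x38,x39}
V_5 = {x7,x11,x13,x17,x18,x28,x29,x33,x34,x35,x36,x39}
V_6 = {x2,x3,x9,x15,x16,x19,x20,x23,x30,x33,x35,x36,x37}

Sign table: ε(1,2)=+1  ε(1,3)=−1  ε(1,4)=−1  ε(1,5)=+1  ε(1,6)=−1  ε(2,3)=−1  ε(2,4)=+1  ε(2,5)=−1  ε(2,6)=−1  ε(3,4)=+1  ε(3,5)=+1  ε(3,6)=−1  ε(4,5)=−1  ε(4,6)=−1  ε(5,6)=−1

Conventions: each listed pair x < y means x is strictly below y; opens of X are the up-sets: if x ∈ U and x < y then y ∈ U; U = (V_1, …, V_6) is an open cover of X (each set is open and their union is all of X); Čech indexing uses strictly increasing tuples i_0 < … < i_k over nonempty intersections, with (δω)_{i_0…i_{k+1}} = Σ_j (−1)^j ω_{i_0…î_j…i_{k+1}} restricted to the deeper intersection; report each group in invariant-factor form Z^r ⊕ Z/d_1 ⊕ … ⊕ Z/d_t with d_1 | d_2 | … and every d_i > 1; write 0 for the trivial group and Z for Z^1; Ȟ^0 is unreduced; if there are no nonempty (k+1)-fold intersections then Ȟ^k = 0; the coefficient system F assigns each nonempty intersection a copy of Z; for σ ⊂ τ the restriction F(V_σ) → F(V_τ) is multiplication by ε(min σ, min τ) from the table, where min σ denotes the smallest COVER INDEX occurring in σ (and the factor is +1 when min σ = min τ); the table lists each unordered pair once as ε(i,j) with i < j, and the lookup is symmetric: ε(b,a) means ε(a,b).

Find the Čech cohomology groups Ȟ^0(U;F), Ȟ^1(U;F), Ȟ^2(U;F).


nerve of the cover:
  V12={x9,x10,x22} V13={x6,x10,x31} V14={x25,x31,x39} V15={x11,x33,x39} V16={x9,x19,x33} V23={x10,x21,x28} V24={x2,x18,x27} V25={x7,x18,x28} V26={x2,x9,x16,x20} V34={x26,x31,x37,x38} V35={x17,x28,x36} V36={x3,x36,x37} V45={x18,x34,x39} V46={x2,x15,x37} V56={x33,x35,x36}
  V123={x10} V126={x9} V134={x31} V145={x39} V156={x33} V235={x28} V245={x18} V246={x2} V346={x37} V356={x36}
C dims 6,15,10; δ0: rk 6, SNF 1^5·2; δ1: rk 9, SNF 1^9
Ȟ^0 = (6 − 6) − 0 = 0, so Ȟ^0 ≅ 0
Ȟ^1 = (15 − 9) − 6 = 0 plus torsion [2], so Ȟ^1 ≅ Z/2
Ȟ^2 = (10 − 0) − 9 = 1, so Ȟ^2 ≅ Z

Ȟ^0 = 0; Ȟ^1 = Z/2; Ȟ^2 = Z


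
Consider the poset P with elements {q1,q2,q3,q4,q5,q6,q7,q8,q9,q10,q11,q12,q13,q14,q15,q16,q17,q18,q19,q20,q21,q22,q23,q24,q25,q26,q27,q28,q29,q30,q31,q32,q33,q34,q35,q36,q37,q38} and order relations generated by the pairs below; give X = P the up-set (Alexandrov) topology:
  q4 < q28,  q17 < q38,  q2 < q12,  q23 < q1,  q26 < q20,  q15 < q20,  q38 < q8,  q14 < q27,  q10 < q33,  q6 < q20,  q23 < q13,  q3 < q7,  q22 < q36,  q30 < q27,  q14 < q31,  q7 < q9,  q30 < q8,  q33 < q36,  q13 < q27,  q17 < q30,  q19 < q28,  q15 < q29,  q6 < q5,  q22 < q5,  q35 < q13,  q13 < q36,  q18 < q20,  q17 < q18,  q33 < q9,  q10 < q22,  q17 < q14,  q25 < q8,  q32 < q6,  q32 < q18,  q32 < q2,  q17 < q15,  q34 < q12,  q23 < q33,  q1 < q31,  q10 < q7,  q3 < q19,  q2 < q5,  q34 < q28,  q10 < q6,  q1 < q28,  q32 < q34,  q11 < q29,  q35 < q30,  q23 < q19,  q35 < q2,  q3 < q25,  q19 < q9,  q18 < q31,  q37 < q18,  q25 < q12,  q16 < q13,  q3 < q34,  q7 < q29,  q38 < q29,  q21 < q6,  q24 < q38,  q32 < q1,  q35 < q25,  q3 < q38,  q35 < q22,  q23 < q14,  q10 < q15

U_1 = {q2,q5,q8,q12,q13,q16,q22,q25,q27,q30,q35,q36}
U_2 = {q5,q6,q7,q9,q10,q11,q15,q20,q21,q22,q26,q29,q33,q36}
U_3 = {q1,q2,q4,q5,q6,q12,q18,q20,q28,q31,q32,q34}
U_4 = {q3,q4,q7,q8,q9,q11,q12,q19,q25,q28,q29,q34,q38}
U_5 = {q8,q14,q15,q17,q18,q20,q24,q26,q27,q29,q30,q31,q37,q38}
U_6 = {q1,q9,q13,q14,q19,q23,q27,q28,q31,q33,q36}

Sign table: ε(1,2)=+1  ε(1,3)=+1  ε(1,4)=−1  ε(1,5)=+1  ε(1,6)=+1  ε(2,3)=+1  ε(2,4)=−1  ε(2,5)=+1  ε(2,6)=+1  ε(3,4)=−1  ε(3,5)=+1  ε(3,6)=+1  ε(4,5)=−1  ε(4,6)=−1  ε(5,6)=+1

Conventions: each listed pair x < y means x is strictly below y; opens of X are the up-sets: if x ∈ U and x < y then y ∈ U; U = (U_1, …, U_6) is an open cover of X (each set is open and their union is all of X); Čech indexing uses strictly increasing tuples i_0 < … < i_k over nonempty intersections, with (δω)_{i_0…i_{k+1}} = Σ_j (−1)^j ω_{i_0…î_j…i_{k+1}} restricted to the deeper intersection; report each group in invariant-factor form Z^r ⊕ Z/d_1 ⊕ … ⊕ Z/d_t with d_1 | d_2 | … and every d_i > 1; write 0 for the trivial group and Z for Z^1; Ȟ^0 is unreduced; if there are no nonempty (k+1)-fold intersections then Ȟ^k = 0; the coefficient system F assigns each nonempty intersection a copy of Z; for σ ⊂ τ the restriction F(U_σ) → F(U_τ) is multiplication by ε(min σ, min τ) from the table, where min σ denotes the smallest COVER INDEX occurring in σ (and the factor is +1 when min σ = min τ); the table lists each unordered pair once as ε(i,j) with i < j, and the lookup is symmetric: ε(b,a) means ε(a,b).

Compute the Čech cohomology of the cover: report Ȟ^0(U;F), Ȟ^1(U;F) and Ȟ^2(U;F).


Ȟ^0 = Z, Ȟ^1 = 0 and Ȟ^2 = Z/2

intersection data:
  U12={q5,q22,q36} U13={q2,q5,q12} U14={q8,q12,q25} U15={q8,q27,q30} U16={q13,q27,q36} U23={q5,q6,q20} U24={q7,q9,q11,q29} U25={q15,q20,q26,q29} U26={q9,q33,q36} U34={q4,q12,q28,q34} U35={q18,q20,q31} U36={q1,q28,q31} U45={q8,q29,q38} U46={q9,q19,q28} U56={q14,q27,q31}
  U123={q5} U126={q36} U134={q12} U145={q8} U156={q27} U235={q20} U245={q29} U246={q9} U346={q28} U356={q31}
C dims 6,15,10; δ0: rk 5, SNF 1^5; δ1: rk 10, SNF 1^9·2
Ȟ^0 = (6 − 5) − 0 = 1, so Ȟ^0 ≅ Z
Ȟ^1 = (15 − 10) − 5 = 0, so Ȟ^1 ≅ 0
Ȟ^2 = (10 − 0) − 10 = 0 plus torsion [2], so Ȟ^2 ≅ Z/2
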